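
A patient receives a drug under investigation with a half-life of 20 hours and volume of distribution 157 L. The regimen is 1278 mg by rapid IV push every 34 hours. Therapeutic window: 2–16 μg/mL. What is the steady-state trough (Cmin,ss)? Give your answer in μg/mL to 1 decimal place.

3.6 μg/mL

Over one 34-h interval, 34/20 ≈ 1.7 half-lives elapse, leaving f ≈ 0.3078 of each dose.
Single-dose peak C₀ = D/Vd = 1278/157 ≈ 8.140 μg/mL.
Steady-state trough Cmin,ss = C₀·f/(1−f) ≈ 8.140 × 0.3078/0.6922 ≈ 3.620 μg/mL.
Trough 3.6 μg/mL vs MEC 2 μg/mL: adequate.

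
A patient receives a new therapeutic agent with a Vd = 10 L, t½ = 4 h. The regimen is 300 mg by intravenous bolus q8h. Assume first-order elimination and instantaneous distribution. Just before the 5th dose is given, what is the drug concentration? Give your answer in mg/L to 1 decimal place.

10.0 mg/L

f = (1/2)^(τ/t½) = (1/2)^(8/4) ≈ 0.2500.
C₀ = D/Vd = 300/10 ≈ 30.000 mg/L.
Before the 5th dose, 4 doses have been given. Superposition: Cmin = C₀·(f + f² + … + f^4).
≈ 30.000 × (0.2500 + 0.0625 + 0.0156 + 0.0039) ≈ 30.000 × 0.3320 ≈ 9.960 mg/L.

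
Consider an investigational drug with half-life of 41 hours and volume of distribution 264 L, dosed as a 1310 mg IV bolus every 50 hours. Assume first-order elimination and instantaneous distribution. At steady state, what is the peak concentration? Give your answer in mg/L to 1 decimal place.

τ/t½ = 50/41 ≈ 1.2195, so fraction remaining f = (1/2)^(50/41) ≈ 0.4294.
At steady state, accumulation factor R = 1/(1 − e^(−kτ)) ≈ 1.7525.
Single-dose peak C₀ = D/Vd = 1310/264 ≈ 4.962 mg/L.
Steady-state peak Cmax,ss = C₀·R ≈ 4.962 × 1.7525 ≈ 8.696 mg/L.

8.7 mg/L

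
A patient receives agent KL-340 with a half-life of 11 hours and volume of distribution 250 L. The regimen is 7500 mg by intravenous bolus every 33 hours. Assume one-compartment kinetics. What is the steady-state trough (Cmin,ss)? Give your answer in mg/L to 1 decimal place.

4.3 mg/L

The dosing interval is 3 half-lives, so f = 2^(−3) = 0.125.
At steady state, R = 1/(1 − 0.125) = 8/7.
Single-dose peak C₀ = D/Vd = 7500/250 = 30 mg/L.
Steady-state peak Cmax,ss = C₀·R = 30 × 8/7 ≈ 34.286 mg/L.
Steady-state trough Cmin,ss = Cmax,ss·f ≈ 34.286 × 0.125 ≈ 4.286 mg/L.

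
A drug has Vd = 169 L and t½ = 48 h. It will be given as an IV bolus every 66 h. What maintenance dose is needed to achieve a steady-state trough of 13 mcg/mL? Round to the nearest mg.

τ/t½ = 66/48 ≈ 1.375, so f = (1/2)^(66/48) ≈ 0.385553.
Cmin,ss = (D/Vd)·f/(1−f), so D = Cmin,ss·Vd·(1−f)/f.
D = 13 × 169 × (1−f)/f ≈ 13 × 169 × 1.59368 ≈ 3501.31 mg.

3501 mg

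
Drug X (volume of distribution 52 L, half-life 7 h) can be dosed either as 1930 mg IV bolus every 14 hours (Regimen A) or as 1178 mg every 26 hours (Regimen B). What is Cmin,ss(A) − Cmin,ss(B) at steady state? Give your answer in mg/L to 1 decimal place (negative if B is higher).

Regimen A: f = (1/2)^(14/7) ≈ 0.2500; Cmin,ss = (1930/52)·f/(1−f) ≈ 12.372 mg/L.
Regimen B: f = (1/2)^(26/7) ≈ 0.0762; Cmin,ss = (1178/52)·f/(1−f) ≈ 1.869 mg/L.
Difference ≈ 12.372 − 1.869 ≈ 10.503 mg/L.

10.5 mg/L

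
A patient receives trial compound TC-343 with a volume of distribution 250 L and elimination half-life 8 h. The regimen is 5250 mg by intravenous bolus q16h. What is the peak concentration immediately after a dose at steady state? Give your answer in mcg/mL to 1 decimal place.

28.0 mcg/mL

The dosing interval is 2 half-lives, so f = 2^(−2) = 0.25.
At steady state, R = 1/(1 − 0.25) = 4/3.
Single-dose peak C₀ = D/Vd = 5250/250 = 21 mcg/mL.
Steady-state peak Cmax,ss = C₀·R = 21 × 4/3 ≈ 28.000 mcg/mL.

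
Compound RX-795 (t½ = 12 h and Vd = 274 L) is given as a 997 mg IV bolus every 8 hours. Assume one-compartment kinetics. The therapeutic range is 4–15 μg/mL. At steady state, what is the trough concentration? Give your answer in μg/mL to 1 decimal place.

6.2 μg/mL

Over one 8-h interval, 8/12 ≈ 0.66667 half-lives elapse, leaving f ≈ 0.6300 of each dose.
Accumulation ratio R = 1/(1 − f) ≈ 1/0.3700 ≈ 2.7027.
Each bolus raises the concentration by D/Vd = 997/274 ≈ 3.639 μg/mL.
Cmax,ss = C₀/(1 − f) ≈ 3.639/0.3700 ≈ 9.835 μg/mL.
One interval later, Cmin,ss = Cmax,ss·e^(−kτ) ≈ 9.835 × 0.6300 ≈ 6.196 μg/mL.
Trough 6.2 μg/mL vs MEC 4 μg/mL: adequate.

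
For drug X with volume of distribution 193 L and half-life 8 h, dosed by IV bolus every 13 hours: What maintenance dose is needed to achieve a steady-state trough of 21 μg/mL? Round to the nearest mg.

τ/t½ = 13/8 ≈ 1.625, so f = (1/2)^(13/8) ≈ 0.324210.
Cmin,ss = (D/Vd)·f/(1−f), so D = Cmin,ss·Vd·(1−f)/f.
D = 21 × 193 × (1−f)/f ≈ 21 × 193 × 2.08442 ≈ 8448.15 mg.

8448 mg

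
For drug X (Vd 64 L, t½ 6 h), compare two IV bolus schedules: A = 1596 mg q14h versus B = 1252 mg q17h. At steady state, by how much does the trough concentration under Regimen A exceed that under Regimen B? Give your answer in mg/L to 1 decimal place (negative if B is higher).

3.0 mg/L

Regimen A: f = (1/2)^(14/6) ≈ 0.1984; Cmin,ss = (1596/64)·f/(1−f) ≈ 6.172 mg/L.
Regimen B: f = (1/2)^(17/6) ≈ 0.1403; Cmin,ss = (1252/64)·f/(1−f) ≈ 3.193 mg/L.
Difference ≈ 6.172 − 3.193 ≈ 2.979 mg/L.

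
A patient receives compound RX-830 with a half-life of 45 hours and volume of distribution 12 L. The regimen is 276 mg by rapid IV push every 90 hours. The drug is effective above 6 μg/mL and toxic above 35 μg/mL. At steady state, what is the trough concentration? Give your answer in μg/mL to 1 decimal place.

The dosing interval is 2 half-lives, so f = 2^(−2) = 0.25.
Accumulation ratio R = 1/(1 − f) = 1/0.75 = 4/3.
Single-dose peak C₀ = D/Vd = 276/12 = 23 μg/mL.
Steady-state peak Cmax,ss = C₀·R = 23 × 4/3 ≈ 30.667 μg/mL.
Steady-state trough Cmin,ss = Cmax,ss·f ≈ 30.667 × 0.25 ≈ 7.667 μg/mL.
Trough 7.7 μg/mL vs MEC 6 μg/mL: adequate.

7.7 μg/mL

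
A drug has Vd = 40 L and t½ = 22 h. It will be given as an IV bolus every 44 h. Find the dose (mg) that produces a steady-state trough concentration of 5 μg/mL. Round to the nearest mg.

600 mg

τ/t½ = 44/22 ≈ 2, so f = (1/2)^(44/22) ≈ 0.250000.
Cmin,ss = (D/Vd)·f/(1−f), so D = Cmin,ss·Vd·(1−f)/f.
D = 5 × 40 × (1−f)/f ≈ 5 × 40 × 3.00000 ≈ 600.00 mg.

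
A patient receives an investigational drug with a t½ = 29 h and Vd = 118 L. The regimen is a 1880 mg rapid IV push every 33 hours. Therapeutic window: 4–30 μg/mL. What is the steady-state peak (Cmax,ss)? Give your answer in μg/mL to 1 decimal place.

29.2 μg/mL

τ/t½ = 33/29 ≈ 1.1379, so fraction remaining f = (1/2)^(33/29) ≈ 0.4544.
Accumulation ratio R = 1/(1 − f) ≈ 1/0.5456 ≈ 1.8328.
Each bolus raises the concentration by D/Vd = 1880/118 ≈ 15.932 μg/mL.
Steady-state peak Cmax,ss = C₀·R ≈ 15.932 × 1.8328 ≈ 29.200 μg/mL.
Peak 29.2 μg/mL vs MTC 30 μg/mL: below toxic threshold.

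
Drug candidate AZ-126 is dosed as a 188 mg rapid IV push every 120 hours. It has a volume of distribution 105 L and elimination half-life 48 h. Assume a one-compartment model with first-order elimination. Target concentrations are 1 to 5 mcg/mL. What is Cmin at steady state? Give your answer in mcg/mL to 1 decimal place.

0.4 mcg/mL

Over one 120-h interval, 120/48 ≈ 2.5 half-lives elapse, leaving f ≈ 0.1768 of each dose.
Accumulation ratio R = 1/(1 − f) ≈ 1/0.8232 ≈ 1.2148.
Single-dose peak C₀ = D/Vd = 188/105 ≈ 1.790 mcg/mL.
Steady-state peak Cmax,ss = C₀·R ≈ 1.790 × 1.2148 ≈ 2.174 mcg/mL.
Steady-state trough Cmin,ss = Cmax,ss·f ≈ 2.174 × 0.1768 ≈ 0.384 mcg/mL.
Trough 0.4 mcg/mL vs MEC 1 mcg/mL: subtherapeutic.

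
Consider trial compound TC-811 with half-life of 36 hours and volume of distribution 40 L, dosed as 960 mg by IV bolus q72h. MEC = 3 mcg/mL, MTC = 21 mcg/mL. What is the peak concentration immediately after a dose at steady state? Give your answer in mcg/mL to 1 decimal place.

τ = 72 h = 2 half-lives, so f = (1/2)^2 = 0.25.
At steady state, R = 1/(1 − 0.25) = 4/3.
Single-dose peak C₀ = D/Vd = 960/40 = 24 mcg/mL.
Steady-state peak Cmax,ss = C₀·R = 24 × 4/3 ≈ 32.000 mcg/mL.
Peak 32.0 mcg/mL vs MTC 21 mcg/mL: exceeds toxic threshold.

32.0 mcg/mL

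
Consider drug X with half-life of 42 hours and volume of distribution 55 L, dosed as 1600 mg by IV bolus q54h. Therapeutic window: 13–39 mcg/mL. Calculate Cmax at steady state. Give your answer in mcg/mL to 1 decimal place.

49.3 mcg/mL

Over one 54-h interval, 54/42 ≈ 1.2857 half-lives elapse, leaving f ≈ 0.4102 of each dose.
At steady state, accumulation factor R = 1/(1 − e^(−kτ)) ≈ 1.6955.
Each bolus raises the concentration by D/Vd = 1600/55 ≈ 29.091 mcg/mL.
Steady-state peak Cmax,ss = C₀·R ≈ 29.091 × 1.6955 ≈ 49.324 mcg/mL.
Peak 49.3 mcg/mL vs MTC 39 mcg/mL: exceeds toxic threshold.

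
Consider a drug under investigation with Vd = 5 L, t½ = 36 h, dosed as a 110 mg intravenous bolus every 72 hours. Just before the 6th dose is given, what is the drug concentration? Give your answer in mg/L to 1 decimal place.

f = (1/2)^(τ/t½) = (1/2)^(72/36) ≈ 0.2500.
C₀ = D/Vd = 110/5 ≈ 22.000 mg/L.
Before the 6th dose, 5 doses have been given. Superposition: Cmin = C₀·(f + f² + … + f^5).
≈ 22.000 × (0.2500 + 0.0625 + 0.0156 + 0.0039 + 0.0010) ≈ 22.000 × 0.3330 ≈ 7.326 mg/L.

7.3 mg/L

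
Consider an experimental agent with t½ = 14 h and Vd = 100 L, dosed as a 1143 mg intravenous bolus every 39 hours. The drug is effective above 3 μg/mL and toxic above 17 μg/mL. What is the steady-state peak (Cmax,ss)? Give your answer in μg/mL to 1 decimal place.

τ/t½ = 39/14 ≈ 2.7857, so fraction remaining f = (1/2)^(39/14) ≈ 0.1450.
At steady state, accumulation factor R = 1/(1 − e^(−kτ)) ≈ 1.1696.
Each bolus raises the concentration by D/Vd = 1143/100 ≈ 11.430 μg/mL.
Steady-state peak Cmax,ss = C₀·R ≈ 11.430 × 1.1696 ≈ 13.369 μg/mL.
Peak 13.4 μg/mL vs MTC 17 μg/mL: below toxic threshold.

13.4 μg/mL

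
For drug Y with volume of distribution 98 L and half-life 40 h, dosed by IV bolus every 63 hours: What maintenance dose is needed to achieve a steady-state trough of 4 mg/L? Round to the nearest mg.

776 mg

τ/t½ = 63/40 ≈ 1.575, so f = (1/2)^(63/40) ≈ 0.335643.
Cmin,ss = (D/Vd)·f/(1−f), so D = Cmin,ss·Vd·(1−f)/f.
D = 4 × 98 × (1−f)/f ≈ 4 × 98 × 1.97936 ≈ 775.91 mg.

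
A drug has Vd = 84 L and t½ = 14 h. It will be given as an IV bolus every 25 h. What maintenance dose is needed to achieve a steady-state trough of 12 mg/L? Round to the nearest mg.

τ/t½ = 25/14 ≈ 1.7857, so f = (1/2)^(25/14) ≈ 0.290032.
Cmin,ss = (D/Vd)·f/(1−f), so D = Cmin,ss·Vd·(1−f)/f.
D = 12 × 84 × (1−f)/f ≈ 12 × 84 × 2.44790 ≈ 2467.48 mg.

2467 mg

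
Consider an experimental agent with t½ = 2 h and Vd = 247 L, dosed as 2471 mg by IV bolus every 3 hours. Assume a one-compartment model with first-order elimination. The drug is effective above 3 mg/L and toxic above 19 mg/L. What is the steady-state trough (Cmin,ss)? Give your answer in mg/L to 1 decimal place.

5.5 mg/L

k = ln2/t½ = ln2/2 ≈ 0.346574 h⁻¹; fraction remaining f = e^(−kτ) = e^(−0.346574×3) ≈ 0.3536.
Each bolus raises the concentration by D/Vd = 2471/247 ≈ 10.004 mg/L.
Steady-state trough Cmin,ss = C₀·f/(1−f) ≈ 10.004 × 0.3536/0.6464 ≈ 5.472 mg/L.
Trough 5.5 mg/L vs MEC 3 mg/L: adequate.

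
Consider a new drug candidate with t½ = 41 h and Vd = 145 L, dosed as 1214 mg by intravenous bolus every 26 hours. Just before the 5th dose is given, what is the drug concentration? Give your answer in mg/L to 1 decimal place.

12.6 mg/L

f = (1/2)^(τ/t½) = (1/2)^(26/41) ≈ 0.6443.
C₀ = D/Vd = 1214/145 ≈ 8.372 mg/L.
Before the 5th dose, 4 doses have been given. Superposition: Cmin = C₀·(f + f² + … + f^4).
≈ 8.372 × (0.6443 + 0.4151 + 0.2675 + 0.1723) ≈ 8.372 × 1.4992 ≈ 12.551 mg/L.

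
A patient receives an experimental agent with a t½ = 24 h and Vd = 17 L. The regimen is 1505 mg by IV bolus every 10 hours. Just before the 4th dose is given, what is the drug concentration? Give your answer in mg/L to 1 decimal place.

153.2 mg/L

f = (1/2)^(τ/t½) = (1/2)^(10/24) ≈ 0.7492.
C₀ = D/Vd = 1505/17 ≈ 88.529 mg/L.
Before the 4th dose, 3 doses have been given. Superposition: Cmin = C₀·(f + f² + … + f^3).
≈ 88.529 × (0.7492 + 0.5613 + 0.4205) ≈ 88.529 × 1.7310 ≈ 153.244 mg/L.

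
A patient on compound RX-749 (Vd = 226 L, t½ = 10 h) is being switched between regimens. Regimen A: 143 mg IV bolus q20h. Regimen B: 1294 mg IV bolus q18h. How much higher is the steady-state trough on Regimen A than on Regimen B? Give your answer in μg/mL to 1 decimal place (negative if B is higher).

-2.1 μg/mL

Regimen A: f = (1/2)^(20/10) ≈ 0.2500; Cmin,ss = (143/226)·f/(1−f) ≈ 0.211 μg/mL.
Regimen B: f = (1/2)^(18/10) ≈ 0.2872; Cmin,ss = (1294/226)·f/(1−f) ≈ 2.307 μg/mL.
Difference ≈ 0.211 − 2.307 ≈ -2.096 μg/mL.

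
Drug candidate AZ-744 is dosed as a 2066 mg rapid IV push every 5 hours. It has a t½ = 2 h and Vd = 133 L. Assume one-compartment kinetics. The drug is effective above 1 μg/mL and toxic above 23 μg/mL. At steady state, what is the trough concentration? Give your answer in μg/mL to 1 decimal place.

Over one 5-h interval, 5/2 ≈ 2.5 half-lives elapse, leaving f ≈ 0.1768 of each dose.
Accumulation ratio R = 1/(1 − f) ≈ 1/0.8232 ≈ 1.2148.
Single-dose peak C₀ = D/Vd = 2066/133 ≈ 15.534 μg/mL.
Cmax,ss = C₀/(1 − f) ≈ 15.534/0.8232 ≈ 18.870 μg/mL.
One interval later, Cmin,ss = Cmax,ss·e^(−kτ) ≈ 18.870 × 0.1768 ≈ 3.336 μg/mL.
Trough 3.3 μg/mL vs MEC 1 μg/mL: adequate.

3.3 μg/mL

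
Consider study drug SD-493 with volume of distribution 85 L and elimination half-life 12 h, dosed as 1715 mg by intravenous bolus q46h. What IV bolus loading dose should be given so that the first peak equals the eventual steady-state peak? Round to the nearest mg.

1844 mg

f = (1/2)^(46/12) ≈ 0.070154; accumulation ratio R = 1/(1−f) ≈ 1.07545.
Loading dose to hit Cmax,ss on first dose: D_load = D_maint·R ≈ 1715 × 1.07545 ≈ 1844.40 mg.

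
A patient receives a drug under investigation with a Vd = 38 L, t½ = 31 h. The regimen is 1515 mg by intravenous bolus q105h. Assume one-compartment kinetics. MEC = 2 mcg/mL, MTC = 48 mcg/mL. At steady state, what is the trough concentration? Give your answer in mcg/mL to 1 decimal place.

k = ln2/t½ = ln2/31 ≈ 0.022360 h⁻¹; fraction remaining f = e^(−kτ) = e^(−0.022360×105) ≈ 0.0956.
At steady state, accumulation factor R = 1/(1 − e^(−kτ)) ≈ 1.1057.
Each bolus raises the concentration by D/Vd = 1515/38 ≈ 39.868 mcg/mL.
Steady-state peak Cmax,ss = C₀·R ≈ 39.868 × 1.1057 ≈ 44.082 mcg/mL.
Steady-state trough Cmin,ss = Cmax,ss·f ≈ 44.082 × 0.0956 ≈ 4.214 mcg/mL.
Trough 4.2 mcg/mL vs MEC 2 mcg/mL: adequate.

4.2 mcg/mL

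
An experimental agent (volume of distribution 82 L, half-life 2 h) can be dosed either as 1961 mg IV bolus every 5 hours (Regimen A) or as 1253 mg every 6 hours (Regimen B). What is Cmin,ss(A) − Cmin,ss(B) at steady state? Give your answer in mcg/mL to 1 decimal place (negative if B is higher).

Regimen A: f = (1/2)^(5/2) ≈ 0.1768; Cmin,ss = (1961/82)·f/(1−f) ≈ 5.136 mcg/mL.
Regimen B: f = (1/2)^(6/2) ≈ 0.1250; Cmin,ss = (1253/82)·f/(1−f) ≈ 2.183 mcg/mL.
Difference ≈ 5.136 − 2.183 ≈ 2.953 mcg/mL.

3.0 mcg/mL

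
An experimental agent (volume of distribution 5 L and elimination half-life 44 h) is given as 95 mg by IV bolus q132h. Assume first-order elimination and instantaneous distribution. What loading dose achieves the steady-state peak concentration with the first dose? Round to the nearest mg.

109 mg

f = (1/2)^(132/44) ≈ 0.125000; accumulation ratio R = 1/(1−f) ≈ 1.14286.
Loading dose to hit Cmax,ss on first dose: D_load = D_maint·R ≈ 95 × 1.14286 ≈ 108.57 mg.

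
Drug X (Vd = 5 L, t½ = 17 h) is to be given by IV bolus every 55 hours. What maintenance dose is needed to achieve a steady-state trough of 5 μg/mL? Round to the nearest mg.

τ/t½ = 55/17 ≈ 3.2353, so f = (1/2)^(55/17) ≈ 0.106189.
Cmin,ss = (D/Vd)·f/(1−f), so D = Cmin,ss·Vd·(1−f)/f.
D = 5 × 5 × (1−f)/f ≈ 5 × 5 × 8.41717 ≈ 210.43 mg.

210 mg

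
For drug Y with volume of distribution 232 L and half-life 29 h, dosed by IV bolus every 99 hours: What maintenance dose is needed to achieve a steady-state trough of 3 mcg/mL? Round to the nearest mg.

τ/t½ = 99/29 ≈ 3.4138, so f = (1/2)^(99/29) ≈ 0.093831.
Cmin,ss = (D/Vd)·f/(1−f), so D = Cmin,ss·Vd·(1−f)/f.
D = 3 × 232 × (1−f)/f ≈ 3 × 232 × 9.65746 ≈ 6721.59 mg.

6722 mg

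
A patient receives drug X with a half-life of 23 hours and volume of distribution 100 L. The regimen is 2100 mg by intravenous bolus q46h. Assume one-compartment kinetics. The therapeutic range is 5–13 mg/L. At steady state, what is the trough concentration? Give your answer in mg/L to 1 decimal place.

7.0 mg/L

τ = 46 h = 2 half-lives, so f = (1/2)^2 = 0.25.
Accumulation ratio R = 1/(1 − f) = 1/0.75 = 4/3.
Single-dose peak C₀ = D/Vd = 2100/100 = 21 mg/L.
Steady-state peak Cmax,ss = C₀·R = 21 × 4/3 ≈ 28.000 mg/L.
Steady-state trough Cmin,ss = Cmax,ss·f ≈ 28.000 × 0.25 ≈ 7.000 mg/L.
Trough 7.0 mg/L vs MEC 5 mg/L: adequate.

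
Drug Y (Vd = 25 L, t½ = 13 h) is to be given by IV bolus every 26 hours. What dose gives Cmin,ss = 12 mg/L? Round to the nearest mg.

τ/t½ = 26/13 ≈ 2, so f = (1/2)^(26/13) ≈ 0.250000.
Cmin,ss = (D/Vd)·f/(1−f), so D = Cmin,ss·Vd·(1−f)/f.
D = 12 × 25 × (1−f)/f ≈ 12 × 25 × 3.00000 ≈ 900.00 mg.

900 mg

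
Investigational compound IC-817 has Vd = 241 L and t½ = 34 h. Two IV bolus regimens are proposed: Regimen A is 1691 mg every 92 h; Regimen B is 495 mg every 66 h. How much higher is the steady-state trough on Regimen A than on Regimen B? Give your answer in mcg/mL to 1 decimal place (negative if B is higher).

Regimen A: f = (1/2)^(92/34) ≈ 0.1533; Cmin,ss = (1691/241)·f/(1−f) ≈ 1.270 mcg/mL.
Regimen B: f = (1/2)^(66/34) ≈ 0.2604; Cmin,ss = (495/241)·f/(1−f) ≈ 0.723 mcg/mL.
Difference ≈ 1.270 − 0.723 ≈ 0.547 mcg/mL.

0.5 mcg/mL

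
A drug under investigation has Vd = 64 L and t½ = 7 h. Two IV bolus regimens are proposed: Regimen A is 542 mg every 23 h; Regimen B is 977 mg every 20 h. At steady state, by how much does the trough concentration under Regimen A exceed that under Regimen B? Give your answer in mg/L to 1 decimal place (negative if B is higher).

-1.5 mg/L

Regimen A: f = (1/2)^(23/7) ≈ 0.1025; Cmin,ss = (542/64)·f/(1−f) ≈ 0.967 mg/L.
Regimen B: f = (1/2)^(20/7) ≈ 0.1380; Cmin,ss = (977/64)·f/(1−f) ≈ 2.444 mg/L.
Difference ≈ 0.967 − 2.444 ≈ -1.477 mg/L.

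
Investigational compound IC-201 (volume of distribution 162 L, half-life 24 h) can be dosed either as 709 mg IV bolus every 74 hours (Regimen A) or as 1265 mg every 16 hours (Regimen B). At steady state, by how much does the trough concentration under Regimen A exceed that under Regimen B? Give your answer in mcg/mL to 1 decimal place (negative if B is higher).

-12.7 mcg/mL

Regimen A: f = (1/2)^(74/24) ≈ 0.1180; Cmin,ss = (709/162)·f/(1−f) ≈ 0.586 mcg/mL.
Regimen B: f = (1/2)^(16/24) ≈ 0.6300; Cmin,ss = (1265/162)·f/(1−f) ≈ 13.296 mcg/mL.
Difference ≈ 0.586 − 13.296 ≈ -12.710 mcg/mL.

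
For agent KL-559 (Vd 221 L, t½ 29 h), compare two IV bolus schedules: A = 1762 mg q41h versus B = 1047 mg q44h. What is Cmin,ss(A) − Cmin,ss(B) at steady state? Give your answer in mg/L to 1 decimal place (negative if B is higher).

Regimen A: f = (1/2)^(41/29) ≈ 0.3753; Cmin,ss = (1762/221)·f/(1−f) ≈ 4.790 mg/L.
Regimen B: f = (1/2)^(44/29) ≈ 0.3494; Cmin,ss = (1047/221)·f/(1−f) ≈ 2.544 mg/L.
Difference ≈ 4.790 − 2.544 ≈ 2.246 mg/L.

2.2 mg/L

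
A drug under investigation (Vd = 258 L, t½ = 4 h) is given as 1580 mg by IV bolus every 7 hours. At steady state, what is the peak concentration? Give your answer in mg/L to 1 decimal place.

8.7 mg/L

τ/t½ = 7/4 ≈ 1.75, so fraction remaining f = (1/2)^(7/4) ≈ 0.2973.
At steady state, accumulation factor R = 1/(1 − e^(−kτ)) ≈ 1.4231.
Single-dose peak C₀ = D/Vd = 1580/258 ≈ 6.124 mg/L.
Steady-state peak Cmax,ss = C₀·R ≈ 6.124 × 1.4231 ≈ 8.715 mg/L.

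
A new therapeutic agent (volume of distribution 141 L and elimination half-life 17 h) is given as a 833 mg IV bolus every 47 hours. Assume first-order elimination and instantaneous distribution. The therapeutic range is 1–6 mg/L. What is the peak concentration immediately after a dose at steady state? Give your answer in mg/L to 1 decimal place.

6.9 mg/L

k = ln2/t½ = ln2/17 ≈ 0.040773 h⁻¹; fraction remaining f = e^(−kτ) = e^(−0.040773×47) ≈ 0.1471.
At steady state, accumulation factor R = 1/(1 − e^(−kτ)) ≈ 1.1725.
Each bolus raises the concentration by D/Vd = 833/141 ≈ 5.908 mg/L.
Steady-state peak Cmax,ss = C₀·R ≈ 5.908 × 1.1725 ≈ 6.927 mg/L.
Peak 6.9 mg/L vs MTC 6 mg/L: exceeds toxic threshold.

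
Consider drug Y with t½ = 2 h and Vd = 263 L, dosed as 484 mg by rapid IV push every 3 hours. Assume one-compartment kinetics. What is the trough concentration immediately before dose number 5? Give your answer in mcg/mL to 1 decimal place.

1.0 mcg/mL

f = (1/2)^(τ/t½) = (1/2)^(3/2) ≈ 0.3536.
C₀ = D/Vd = 484/263 ≈ 1.840 mcg/mL.
Before the 5th dose, 4 doses have been given. Superposition: Cmin = C₀·(f + f² + … + f^4).
≈ 1.840 × (0.3536 + 0.1250 + 0.0442 + 0.0156) ≈ 1.840 × 0.5384 ≈ 0.991 mcg/mL.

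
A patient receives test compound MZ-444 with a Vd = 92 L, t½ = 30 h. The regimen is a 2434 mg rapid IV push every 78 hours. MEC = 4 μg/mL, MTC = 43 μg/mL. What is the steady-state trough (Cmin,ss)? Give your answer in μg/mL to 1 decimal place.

5.2 μg/mL

Over one 78-h interval, 78/30 ≈ 2.6 half-lives elapse, leaving f ≈ 0.1649 of each dose.
Single-dose peak C₀ = D/Vd = 2434/92 ≈ 26.457 μg/mL.
Steady-state trough Cmin,ss = C₀·f/(1−f) ≈ 26.457 × 0.1649/0.8351 ≈ 5.224 μg/mL.
Trough 5.2 μg/mL vs MEC 4 μg/mL: adequate.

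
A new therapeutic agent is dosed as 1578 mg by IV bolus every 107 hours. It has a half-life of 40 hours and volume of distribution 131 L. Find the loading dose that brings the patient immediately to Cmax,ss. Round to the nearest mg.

f = (1/2)^(107/40) ≈ 0.156583; accumulation ratio R = 1/(1−f) ≈ 1.18565.
Loading dose to hit Cmax,ss on first dose: D_load = D_maint·R ≈ 1578 × 1.18565 ≈ 1870.96 mg.

1871 mg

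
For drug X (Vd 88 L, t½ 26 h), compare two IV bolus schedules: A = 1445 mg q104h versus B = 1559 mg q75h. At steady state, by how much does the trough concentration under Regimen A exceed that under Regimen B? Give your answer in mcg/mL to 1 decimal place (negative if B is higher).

-1.7 mcg/mL

Regimen A: f = (1/2)^(104/26) ≈ 0.0625; Cmin,ss = (1445/88)·f/(1−f) ≈ 1.095 mcg/mL.
Regimen B: f = (1/2)^(75/26) ≈ 0.1354; Cmin,ss = (1559/88)·f/(1−f) ≈ 2.774 mcg/mL.
Difference ≈ 1.095 − 2.774 ≈ -1.679 mcg/mL.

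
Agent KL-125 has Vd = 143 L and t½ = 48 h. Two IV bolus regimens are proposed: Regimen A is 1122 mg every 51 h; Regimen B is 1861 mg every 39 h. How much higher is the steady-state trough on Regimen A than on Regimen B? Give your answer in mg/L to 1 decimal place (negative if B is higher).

-10.0 mg/L

Regimen A: f = (1/2)^(51/48) ≈ 0.4788; Cmin,ss = (1122/143)·f/(1−f) ≈ 7.208 mg/L.
Regimen B: f = (1/2)^(39/48) ≈ 0.5694; Cmin,ss = (1861/143)·f/(1−f) ≈ 17.209 mg/L.
Difference ≈ 7.208 − 17.209 ≈ -10.001 mg/L.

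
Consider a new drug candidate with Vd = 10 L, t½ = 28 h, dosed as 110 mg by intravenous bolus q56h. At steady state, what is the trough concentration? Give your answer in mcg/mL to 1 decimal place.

3.7 mcg/mL

The dosing interval is 2 half-lives, so f = 2^(−2) = 0.25.
Accumulation ratio R = 1/(1 − f) = 1/0.75 = 4/3.
Single-dose peak C₀ = D/Vd = 110/10 = 11 mcg/mL.
Steady-state peak Cmax,ss = C₀·R = 11 × 4/3 ≈ 14.667 mcg/mL.
Steady-state trough Cmin,ss = Cmax,ss·f ≈ 14.667 × 0.25 ≈ 3.667 mcg/mL.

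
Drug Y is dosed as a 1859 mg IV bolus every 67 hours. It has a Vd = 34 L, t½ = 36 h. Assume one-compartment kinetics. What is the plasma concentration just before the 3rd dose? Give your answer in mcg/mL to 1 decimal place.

f = (1/2)^(τ/t½) = (1/2)^(67/36) ≈ 0.2753.
C₀ = D/Vd = 1859/34 ≈ 54.676 mcg/mL.
Before the 3rd dose, 2 doses have been given. Superposition: Cmin = C₀·(f + f²).
≈ 54.676 × (0.2753 + 0.0758) ≈ 54.676 × 0.3511 ≈ 19.197 mcg/mL.

19.2 mcg/mL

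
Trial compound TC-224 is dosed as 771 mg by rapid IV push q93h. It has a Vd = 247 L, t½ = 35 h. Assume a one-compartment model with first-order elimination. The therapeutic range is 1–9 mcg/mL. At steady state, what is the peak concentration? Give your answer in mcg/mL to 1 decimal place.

3.7 mcg/mL

k = ln2/t½ = ln2/35 ≈ 0.019804 h⁻¹; fraction remaining f = e^(−kτ) = e^(−0.019804×93) ≈ 0.1585.
Accumulation ratio R = 1/(1 − f) ≈ 1/0.8415 ≈ 1.1884.
Single-dose peak C₀ = D/Vd = 771/247 ≈ 3.121 mcg/mL.
Cmax,ss = C₀/(1 − f) ≈ 3.121/0.8415 ≈ 3.709 mcg/mL.
Peak 3.7 mcg/mL vs MTC 9 mcg/mL: below toxic threshold.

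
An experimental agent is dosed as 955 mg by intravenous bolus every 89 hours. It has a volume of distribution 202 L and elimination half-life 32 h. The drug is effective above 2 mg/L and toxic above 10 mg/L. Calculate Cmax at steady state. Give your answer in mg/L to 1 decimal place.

k = ln2/t½ = ln2/32 ≈ 0.021661 h⁻¹; fraction remaining f = e^(−kτ) = e^(−0.021661×89) ≈ 0.1455.
Accumulation ratio R = 1/(1 − f) ≈ 1/0.8545 ≈ 1.1703.
Single-dose peak C₀ = D/Vd = 955/202 ≈ 4.728 mg/L.
Steady-state peak Cmax,ss = C₀·R ≈ 4.728 × 1.1703 ≈ 5.533 mg/L.
Peak 5.5 mg/L vs MTC 10 mg/L: below toxic threshold.

5.5 mg/L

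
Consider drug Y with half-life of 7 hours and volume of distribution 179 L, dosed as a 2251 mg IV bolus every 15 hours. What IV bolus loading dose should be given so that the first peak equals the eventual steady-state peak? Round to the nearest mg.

2910 mg

f = (1/2)^(15/7) ≈ 0.226431; accumulation ratio R = 1/(1−f) ≈ 1.29271.
Loading dose to hit Cmax,ss on first dose: D_load = D_maint·R ≈ 2251 × 1.29271 ≈ 2909.89 mg.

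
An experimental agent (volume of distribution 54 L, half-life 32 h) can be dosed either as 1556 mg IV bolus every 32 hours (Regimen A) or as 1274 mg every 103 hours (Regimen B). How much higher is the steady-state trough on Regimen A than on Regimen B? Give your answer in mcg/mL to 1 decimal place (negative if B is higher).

26.0 mcg/mL

Regimen A: f = (1/2)^(32/32) ≈ 0.5000; Cmin,ss = (1556/54)·f/(1−f) ≈ 28.815 mcg/mL.
Regimen B: f = (1/2)^(103/32) ≈ 0.1074; Cmin,ss = (1274/54)·f/(1−f) ≈ 2.839 mcg/mL.
Difference ≈ 28.815 − 2.839 ≈ 25.976 mcg/mL.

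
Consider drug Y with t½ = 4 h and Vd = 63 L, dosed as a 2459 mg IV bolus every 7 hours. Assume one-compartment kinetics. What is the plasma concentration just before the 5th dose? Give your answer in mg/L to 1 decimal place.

f = (1/2)^(τ/t½) = (1/2)^(7/4) ≈ 0.2973.
C₀ = D/Vd = 2459/63 ≈ 39.032 mg/L.
Before the 5th dose, 4 doses have been given. Superposition: Cmin = C₀·(f + f² + … + f^4).
≈ 39.032 × (0.2973 + 0.0884 + 0.0263 + 0.0078) ≈ 39.032 × 0.4198 ≈ 16.386 mg/L.

16.4 mg/L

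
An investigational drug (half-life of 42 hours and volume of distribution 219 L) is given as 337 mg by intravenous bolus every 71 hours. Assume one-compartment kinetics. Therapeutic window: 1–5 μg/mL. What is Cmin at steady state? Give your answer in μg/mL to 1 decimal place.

τ/t½ = 71/42 ≈ 1.6905, so fraction remaining f = (1/2)^(71/42) ≈ 0.3098.
Single-dose peak C₀ = D/Vd = 337/219 ≈ 1.539 μg/mL.
Steady-state trough Cmin,ss = C₀·f/(1−f) ≈ 1.539 × 0.3098/0.6902 ≈ 0.691 μg/mL.
Trough 0.7 μg/mL vs MEC 1 μg/mL: subtherapeutic.

0.7 μg/mL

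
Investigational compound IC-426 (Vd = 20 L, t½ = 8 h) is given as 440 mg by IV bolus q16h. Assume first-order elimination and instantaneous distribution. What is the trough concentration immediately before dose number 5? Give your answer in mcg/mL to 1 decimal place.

7.3 mcg/mL

f = (1/2)^(τ/t½) = (1/2)^(16/8) ≈ 0.2500.
C₀ = D/Vd = 440/20 ≈ 22.000 mcg/mL.
Before the 5th dose, 4 doses have been given. Superposition: Cmin = C₀·(f + f² + … + f^4).
≈ 22.000 × (0.2500 + 0.0625 + 0.0156 + 0.0039) ≈ 22.000 × 0.3320 ≈ 7.304 mcg/mL.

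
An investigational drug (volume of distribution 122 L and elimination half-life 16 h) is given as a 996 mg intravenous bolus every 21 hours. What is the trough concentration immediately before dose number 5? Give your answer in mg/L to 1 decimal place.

5.4 mg/L

f = (1/2)^(τ/t½) = (1/2)^(21/16) ≈ 0.4026.
C₀ = D/Vd = 996/122 ≈ 8.164 mg/L.
Before the 5th dose, 4 doses have been given. Superposition: Cmin = C₀·(f + f² + … + f^4).
≈ 8.164 × (0.4026 + 0.1621 + 0.0653 + 0.0263) ≈ 8.164 × 0.6563 ≈ 5.358 mg/L.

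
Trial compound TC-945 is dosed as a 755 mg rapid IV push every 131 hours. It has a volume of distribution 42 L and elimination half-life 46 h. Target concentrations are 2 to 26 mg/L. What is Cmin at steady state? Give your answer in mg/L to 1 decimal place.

k = ln2/t½ = ln2/46 ≈ 0.015068 h⁻¹; fraction remaining f = e^(−kτ) = e^(−0.015068×131) ≈ 0.1389.
Accumulation ratio R = 1/(1 − f) ≈ 1/0.8611 ≈ 1.1613.
Each bolus raises the concentration by D/Vd = 755/42 ≈ 17.976 mg/L.
Steady-state peak Cmax,ss = C₀·R ≈ 17.976 × 1.1613 ≈ 20.876 mg/L.
One interval later, Cmin,ss = Cmax,ss·e^(−kτ) ≈ 20.876 × 0.1389 ≈ 2.900 mg/L.
Trough 2.9 mg/L vs MEC 2 mg/L: adequate.

2.9 mg/L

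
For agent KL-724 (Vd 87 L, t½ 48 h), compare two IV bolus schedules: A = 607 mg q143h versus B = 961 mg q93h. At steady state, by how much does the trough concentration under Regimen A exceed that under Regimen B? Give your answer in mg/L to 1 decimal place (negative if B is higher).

Regimen A: f = (1/2)^(143/48) ≈ 0.1268; Cmin,ss = (607/87)·f/(1−f) ≈ 1.013 mg/L.
Regimen B: f = (1/2)^(93/48) ≈ 0.2611; Cmin,ss = (961/87)·f/(1−f) ≈ 3.903 mg/L.
Difference ≈ 1.013 − 3.903 ≈ -2.890 mg/L.

-2.9 mg/L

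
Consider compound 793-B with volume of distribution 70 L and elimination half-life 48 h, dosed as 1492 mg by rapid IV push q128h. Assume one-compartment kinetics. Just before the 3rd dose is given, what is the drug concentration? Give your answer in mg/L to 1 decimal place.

3.9 mg/L

f = (1/2)^(τ/t½) = (1/2)^(128/48) ≈ 0.1575.
C₀ = D/Vd = 1492/70 ≈ 21.314 mg/L.
Before the 3rd dose, 2 doses have been given. Superposition: Cmin = C₀·(f + f²).
≈ 21.314 × (0.1575 + 0.0248) ≈ 21.314 × 0.1823 ≈ 3.886 mg/L.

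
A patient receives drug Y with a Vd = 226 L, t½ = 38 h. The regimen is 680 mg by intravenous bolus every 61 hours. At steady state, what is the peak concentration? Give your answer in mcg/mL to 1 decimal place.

4.5 mcg/mL

k = ln2/t½ = ln2/38 ≈ 0.018241 h⁻¹; fraction remaining f = e^(−kτ) = e^(−0.018241×61) ≈ 0.3287.
At steady state, accumulation factor R = 1/(1 − e^(−kτ)) ≈ 1.4896.
Each bolus raises the concentration by D/Vd = 680/226 ≈ 3.009 mcg/mL.
Steady-state peak Cmax,ss = C₀·R ≈ 3.009 × 1.4896 ≈ 4.482 mcg/mL.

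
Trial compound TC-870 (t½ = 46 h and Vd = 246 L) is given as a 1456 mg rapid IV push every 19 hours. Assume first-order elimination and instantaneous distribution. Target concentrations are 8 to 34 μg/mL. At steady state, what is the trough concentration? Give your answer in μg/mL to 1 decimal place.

k = ln2/t½ = ln2/46 ≈ 0.015068 h⁻¹; fraction remaining f = e^(−kτ) = e^(−0.015068×19) ≈ 0.7510.
Each bolus raises the concentration by D/Vd = 1456/246 ≈ 5.919 μg/mL.
Steady-state trough Cmin,ss = C₀·f/(1−f) ≈ 5.919 × 0.7510/0.2490 ≈ 17.852 μg/mL.
Trough 17.9 μg/mL vs MEC 8 μg/mL: adequate.

17.9 μg/mL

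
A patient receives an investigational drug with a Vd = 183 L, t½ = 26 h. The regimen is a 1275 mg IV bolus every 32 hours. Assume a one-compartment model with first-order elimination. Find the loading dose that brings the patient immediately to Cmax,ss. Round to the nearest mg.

f = (1/2)^(32/26) ≈ 0.426090; accumulation ratio R = 1/(1−f) ≈ 1.74243.
Loading dose to hit Cmax,ss on first dose: D_load = D_maint·R ≈ 1275 × 1.74243 ≈ 2221.60 mg.

2222 mg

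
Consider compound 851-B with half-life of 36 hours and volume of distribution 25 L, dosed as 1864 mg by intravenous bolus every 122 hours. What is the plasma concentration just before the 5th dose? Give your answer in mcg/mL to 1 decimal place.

7.9 mcg/mL

f = (1/2)^(τ/t½) = (1/2)^(122/36) ≈ 0.0955.
C₀ = D/Vd = 1864/25 ≈ 74.560 mcg/mL.
Before the 5th dose, 4 doses have been given. Superposition: Cmin = C₀·(f + f² + … + f^4).
≈ 74.560 × (0.0955 + 0.0091 + 0.0009 + 0.0001) ≈ 74.560 × 0.1056 ≈ 7.874 mcg/mL.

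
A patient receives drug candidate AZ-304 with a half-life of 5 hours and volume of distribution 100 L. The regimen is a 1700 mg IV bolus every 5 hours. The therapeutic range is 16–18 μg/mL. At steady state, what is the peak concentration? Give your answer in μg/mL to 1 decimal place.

34.0 μg/mL

τ = 5 h = 1 half-life, so f = (1/2)^1 = 0.5.
Accumulation ratio R = 1/(1 − f) = 1/0.5 = 2/1.
Single-dose peak C₀ = D/Vd = 1700/100 = 17 μg/mL.
Steady-state peak Cmax,ss = C₀·R = 17 × 2/1 ≈ 34.000 μg/mL.
Peak 34.0 μg/mL vs MTC 18 μg/mL: exceeds toxic threshold.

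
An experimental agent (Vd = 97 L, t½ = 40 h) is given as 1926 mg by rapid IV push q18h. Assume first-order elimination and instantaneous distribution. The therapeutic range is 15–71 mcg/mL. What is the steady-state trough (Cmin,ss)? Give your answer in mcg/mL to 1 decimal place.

54.2 mcg/mL

k = ln2/t½ = ln2/40 ≈ 0.017329 h⁻¹; fraction remaining f = e^(−kτ) = e^(−0.017329×18) ≈ 0.7320.
Accumulation ratio R = 1/(1 − f) ≈ 1/0.2680 ≈ 3.7313.
Each bolus raises the concentration by D/Vd = 1926/97 ≈ 19.856 mcg/mL.
Steady-state peak Cmax,ss = C₀·R ≈ 19.856 × 3.7313 ≈ 74.089 mcg/mL.
One interval later, Cmin,ss = Cmax,ss·e^(−kτ) ≈ 74.089 × 0.7320 ≈ 54.233 mcg/mL.
Trough 54.2 mcg/mL vs MEC 15 mcg/mL: adequate.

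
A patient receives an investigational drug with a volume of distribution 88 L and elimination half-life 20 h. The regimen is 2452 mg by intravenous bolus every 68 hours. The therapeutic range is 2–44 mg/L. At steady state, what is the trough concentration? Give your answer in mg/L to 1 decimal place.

τ/t½ = 68/20 ≈ 3.4, so fraction remaining f = (1/2)^(68/20) ≈ 0.0947.
Each bolus raises the concentration by D/Vd = 2452/88 ≈ 27.864 mg/L.
Steady-state trough Cmin,ss = C₀·f/(1−f) ≈ 27.864 × 0.0947/0.9053 ≈ 2.915 mg/L.
Trough 2.9 mg/L vs MEC 2 mg/L: adequate.

2.9 mg/L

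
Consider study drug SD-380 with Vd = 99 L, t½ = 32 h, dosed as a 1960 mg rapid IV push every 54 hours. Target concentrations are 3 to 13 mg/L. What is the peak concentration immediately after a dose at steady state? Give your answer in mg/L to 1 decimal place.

k = ln2/t½ = ln2/32 ≈ 0.021661 h⁻¹; fraction remaining f = e^(−kτ) = e^(−0.021661×54) ≈ 0.3105.
At steady state, accumulation factor R = 1/(1 − e^(−kτ)) ≈ 1.4503.
Single-dose peak C₀ = D/Vd = 1960/99 ≈ 19.798 mg/L.
Steady-state peak Cmax,ss = C₀·R ≈ 19.798 × 1.4503 ≈ 28.713 mg/L.
Peak 28.7 mg/L vs MTC 13 mg/L: exceeds toxic threshold.

28.7 mg/L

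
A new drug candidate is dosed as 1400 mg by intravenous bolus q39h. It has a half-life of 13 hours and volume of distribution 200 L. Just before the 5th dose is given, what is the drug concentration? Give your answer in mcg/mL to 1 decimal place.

f = (1/2)^(τ/t½) = (1/2)^(39/13) ≈ 0.1250.
C₀ = D/Vd = 1400/200 ≈ 7.000 mcg/mL.
Before the 5th dose, 4 doses have been given. Superposition: Cmin = C₀·(f + f² + … + f^4).
≈ 7.000 × (0.1250 + 0.0156 + 0.0020 + 0.0002) ≈ 7.000 × 0.1428 ≈ 1.000 mcg/mL.

1.0 mcg/mL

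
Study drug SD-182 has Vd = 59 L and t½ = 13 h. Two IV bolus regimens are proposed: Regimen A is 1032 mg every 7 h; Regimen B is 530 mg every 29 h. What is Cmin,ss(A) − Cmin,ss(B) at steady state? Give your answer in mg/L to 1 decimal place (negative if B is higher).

36.2 mg/L

Regimen A: f = (1/2)^(7/13) ≈ 0.6885; Cmin,ss = (1032/59)·f/(1−f) ≈ 38.661 mg/L.
Regimen B: f = (1/2)^(29/13) ≈ 0.2130; Cmin,ss = (530/59)·f/(1−f) ≈ 2.431 mg/L.
Difference ≈ 38.661 − 2.431 ≈ 36.230 mg/L.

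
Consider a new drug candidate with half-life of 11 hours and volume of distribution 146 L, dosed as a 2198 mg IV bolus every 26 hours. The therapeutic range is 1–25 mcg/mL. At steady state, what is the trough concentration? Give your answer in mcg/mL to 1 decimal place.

Over one 26-h interval, 26/11 ≈ 2.3636 half-lives elapse, leaving f ≈ 0.1943 of each dose.
At steady state, accumulation factor R = 1/(1 − e^(−kτ)) ≈ 1.2412.
Each bolus raises the concentration by D/Vd = 2198/146 ≈ 15.055 mcg/mL.
Cmax,ss = C₀/(1 − f) ≈ 15.055/0.8057 ≈ 18.686 mcg/mL.
One interval later, Cmin,ss = Cmax,ss·e^(−kτ) ≈ 18.686 × 0.1943 ≈ 3.631 mcg/mL.
Trough 3.6 mcg/mL vs MEC 1 mcg/mL: adequate.

3.6 mcg/mL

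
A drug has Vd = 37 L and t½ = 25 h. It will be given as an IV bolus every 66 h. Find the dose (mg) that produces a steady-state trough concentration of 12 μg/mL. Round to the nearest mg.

τ/t½ = 66/25 ≈ 2.64, so f = (1/2)^(66/25) ≈ 0.160428.
Cmin,ss = (D/Vd)·f/(1−f), so D = Cmin,ss·Vd·(1−f)/f.
D = 12 × 37 × (1−f)/f ≈ 12 × 37 × 5.23333 ≈ 2323.60 mg.

2324 mg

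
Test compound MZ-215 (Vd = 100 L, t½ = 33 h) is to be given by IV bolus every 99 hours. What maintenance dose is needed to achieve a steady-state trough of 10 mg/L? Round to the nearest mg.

τ/t½ = 99/33 ≈ 3, so f = (1/2)^(99/33) ≈ 0.125000.
Cmin,ss = (D/Vd)·f/(1−f), so D = Cmin,ss·Vd·(1−f)/f.
D = 10 × 100 × (1−f)/f ≈ 10 × 100 × 7.00000 ≈ 7000.00 mg.

7000 mg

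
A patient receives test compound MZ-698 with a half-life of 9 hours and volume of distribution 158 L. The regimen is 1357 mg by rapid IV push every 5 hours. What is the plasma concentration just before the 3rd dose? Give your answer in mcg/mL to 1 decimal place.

9.8 mcg/mL

f = (1/2)^(τ/t½) = (1/2)^(5/9) ≈ 0.6804.
C₀ = D/Vd = 1357/158 ≈ 8.589 mcg/mL.
Before the 3rd dose, 2 doses have been given. Superposition: Cmin = C₀·(f + f²).
≈ 8.589 × (0.6804 + 0.4629) ≈ 8.589 × 1.1433 ≈ 9.820 mcg/mL.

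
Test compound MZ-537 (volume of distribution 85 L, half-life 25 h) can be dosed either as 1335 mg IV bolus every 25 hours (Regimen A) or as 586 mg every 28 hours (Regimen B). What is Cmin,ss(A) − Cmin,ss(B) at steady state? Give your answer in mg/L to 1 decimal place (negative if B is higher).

9.8 mg/L

Regimen A: f = (1/2)^(25/25) ≈ 0.5000; Cmin,ss = (1335/85)·f/(1−f) ≈ 15.706 mg/L.
Regimen B: f = (1/2)^(28/25) ≈ 0.4601; Cmin,ss = (586/85)·f/(1−f) ≈ 5.875 mg/L.
Difference ≈ 15.706 − 5.875 ≈ 9.831 mg/L.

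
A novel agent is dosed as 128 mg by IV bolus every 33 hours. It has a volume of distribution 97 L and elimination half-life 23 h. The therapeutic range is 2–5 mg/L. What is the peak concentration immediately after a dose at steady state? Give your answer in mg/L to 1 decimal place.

2.1 mg/L

Over one 33-h interval, 33/23 ≈ 1.4348 half-lives elapse, leaving f ≈ 0.3699 of each dose.
At steady state, accumulation factor R = 1/(1 − e^(−kτ)) ≈ 1.5870.
Each bolus raises the concentration by D/Vd = 128/97 ≈ 1.320 mg/L.
Steady-state peak Cmax,ss = C₀·R ≈ 1.320 × 1.5870 ≈ 2.095 mg/L.
Peak 2.1 mg/L vs MTC 5 mg/L: below toxic threshold.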